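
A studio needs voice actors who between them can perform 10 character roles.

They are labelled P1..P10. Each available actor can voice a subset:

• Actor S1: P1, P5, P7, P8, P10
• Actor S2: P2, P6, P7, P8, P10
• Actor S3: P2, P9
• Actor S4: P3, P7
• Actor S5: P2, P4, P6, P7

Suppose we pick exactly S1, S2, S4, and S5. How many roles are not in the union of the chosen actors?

Union of S1, S2, S4, S5 = {P1, P2, P3, P4, P5, P6, P7, P8, P10}.
Not covered: P9 — 1 role.

1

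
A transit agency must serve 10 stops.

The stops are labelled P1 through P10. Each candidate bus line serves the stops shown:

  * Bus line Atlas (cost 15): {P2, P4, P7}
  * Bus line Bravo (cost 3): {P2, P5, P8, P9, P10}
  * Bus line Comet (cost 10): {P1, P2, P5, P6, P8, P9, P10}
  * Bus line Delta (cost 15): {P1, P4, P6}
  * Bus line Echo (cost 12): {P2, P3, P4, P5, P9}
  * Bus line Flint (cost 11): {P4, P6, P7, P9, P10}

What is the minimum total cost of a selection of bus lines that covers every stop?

Comet, Echo, Flint together cover every stop (Comet ∪ Echo ∪ Flint = {P1, P2, P3, P4, P5, P6, P7, P8, P9, P10}); total cost 10 + 12 + 11 = 33.
The greedy pick Bravo, Flint, Comet, Echo costs 36; no covering selection beats 33.

33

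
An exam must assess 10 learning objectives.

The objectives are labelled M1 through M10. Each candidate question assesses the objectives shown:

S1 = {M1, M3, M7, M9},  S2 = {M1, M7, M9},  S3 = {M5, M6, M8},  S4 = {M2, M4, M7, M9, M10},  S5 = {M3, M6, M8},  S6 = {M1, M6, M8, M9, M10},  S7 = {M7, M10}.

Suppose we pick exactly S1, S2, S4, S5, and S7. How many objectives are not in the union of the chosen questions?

1

Union of S1, S2, S4, S5, S7 = {M1, M2, M3, M4, M6, M7, M8, M9, M10}.
Not covered: M5 — 1 objective.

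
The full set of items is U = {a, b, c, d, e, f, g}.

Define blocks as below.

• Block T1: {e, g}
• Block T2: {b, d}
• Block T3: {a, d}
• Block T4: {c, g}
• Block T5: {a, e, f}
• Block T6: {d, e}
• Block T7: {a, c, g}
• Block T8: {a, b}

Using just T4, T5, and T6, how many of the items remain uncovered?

Union of T4, T5, T6 = {a, c, d, e, f, g}.
Not covered: b — 1 item.

1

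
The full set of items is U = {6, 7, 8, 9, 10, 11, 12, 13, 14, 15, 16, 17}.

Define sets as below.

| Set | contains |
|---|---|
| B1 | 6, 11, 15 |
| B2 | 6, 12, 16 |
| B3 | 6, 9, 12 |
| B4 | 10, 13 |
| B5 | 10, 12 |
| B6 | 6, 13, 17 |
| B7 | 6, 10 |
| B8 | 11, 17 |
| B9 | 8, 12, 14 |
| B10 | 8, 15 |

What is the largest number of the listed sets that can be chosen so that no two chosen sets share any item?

4

B2, B4, B8, B10 are pairwise disjoint (B2={6,12,16}; B4={10,13}; B8={11,17}; B10={8,15}).
Every remaining set overlaps one of these, and no 5 of the listed sets are pairwise disjoint, so 4 is the maximum.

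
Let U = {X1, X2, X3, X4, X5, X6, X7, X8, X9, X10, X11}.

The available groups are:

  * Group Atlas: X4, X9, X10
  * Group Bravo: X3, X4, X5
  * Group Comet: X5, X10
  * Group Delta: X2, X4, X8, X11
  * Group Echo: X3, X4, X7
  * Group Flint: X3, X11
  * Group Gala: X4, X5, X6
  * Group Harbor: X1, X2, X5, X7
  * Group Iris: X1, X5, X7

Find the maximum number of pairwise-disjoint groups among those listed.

3

Atlas, Flint, Harbor are pairwise disjoint (Atlas={X4,X9,X10}; Flint={X3,X11}; Harbor={X1,X2,X5,X7}).
Every remaining group overlaps one of these, and no 4 of the listed groups are pairwise disjoint, so 3 is the maximum.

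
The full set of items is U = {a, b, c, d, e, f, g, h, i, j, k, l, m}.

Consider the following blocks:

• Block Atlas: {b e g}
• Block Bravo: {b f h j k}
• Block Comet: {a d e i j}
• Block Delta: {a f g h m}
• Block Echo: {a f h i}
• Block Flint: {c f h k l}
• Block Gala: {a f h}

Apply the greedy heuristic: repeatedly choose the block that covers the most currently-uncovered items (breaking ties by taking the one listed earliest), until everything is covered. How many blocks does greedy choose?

4

Greedy: pick Bravo (covers 5 new) → pick Comet (covers 4 new) → pick Delta (covers 2 new) → pick Flint (covers 2 new). Total picks: 4.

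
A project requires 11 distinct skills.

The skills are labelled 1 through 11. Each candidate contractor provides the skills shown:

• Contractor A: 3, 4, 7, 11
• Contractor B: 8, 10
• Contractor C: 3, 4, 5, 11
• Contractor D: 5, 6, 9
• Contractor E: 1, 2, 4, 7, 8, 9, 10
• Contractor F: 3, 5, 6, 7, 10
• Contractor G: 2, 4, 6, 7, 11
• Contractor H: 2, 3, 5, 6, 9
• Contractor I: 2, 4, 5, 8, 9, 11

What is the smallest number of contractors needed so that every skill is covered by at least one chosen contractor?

C and D and E together: C ∪ D ∪ E = {1, 2, 3, 4, 5, 6, 7, 8, 9, 10, 11} — every skill is covered.
Only E contains 1, so E is forced; the remaining 4 skills need at least 2 more contractors (each remaining contractor adds at most 3) — so at least 3 contractors are needed, and 3 is optimal.

3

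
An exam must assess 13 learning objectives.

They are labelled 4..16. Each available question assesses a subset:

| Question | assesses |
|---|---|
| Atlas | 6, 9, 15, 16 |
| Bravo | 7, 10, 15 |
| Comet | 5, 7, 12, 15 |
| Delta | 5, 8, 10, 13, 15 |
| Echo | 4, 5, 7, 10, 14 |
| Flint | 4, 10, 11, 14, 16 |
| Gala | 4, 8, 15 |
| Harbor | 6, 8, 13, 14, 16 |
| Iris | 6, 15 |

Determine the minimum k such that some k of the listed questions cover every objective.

4

Take {Atlas, Comet, Flint, Harbor}. Their union is {4, 5, 6, 7, 8, 9, 10, 11, 12, 13, 14, 15, 16}, which is all 13 objectives.
No 3 of the 9 questions cover everything (all 84 combinations miss at least one objective), so 4 is optimal.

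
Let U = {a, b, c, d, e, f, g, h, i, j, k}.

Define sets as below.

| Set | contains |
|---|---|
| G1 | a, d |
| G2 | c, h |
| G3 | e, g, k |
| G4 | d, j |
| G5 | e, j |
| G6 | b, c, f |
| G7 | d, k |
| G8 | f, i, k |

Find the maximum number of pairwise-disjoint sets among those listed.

G1, G2, G5, G8 are pairwise disjoint (G1={a,d}; G2={c,h}; G5={e,j}; G8={f,i,k}).
Every remaining set overlaps one of these, and no 5 of the listed sets are pairwise disjoint, so 4 is the maximum.

4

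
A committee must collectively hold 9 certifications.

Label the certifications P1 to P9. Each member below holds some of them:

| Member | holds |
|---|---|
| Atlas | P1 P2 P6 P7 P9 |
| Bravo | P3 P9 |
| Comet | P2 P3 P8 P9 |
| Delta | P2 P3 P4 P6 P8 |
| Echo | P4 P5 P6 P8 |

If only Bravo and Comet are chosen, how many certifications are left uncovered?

5

Union of Bravo, Comet = {P2, P3, P8, P9}.
Not covered: P1, P4, P5, P6, P7 — 5 certifications.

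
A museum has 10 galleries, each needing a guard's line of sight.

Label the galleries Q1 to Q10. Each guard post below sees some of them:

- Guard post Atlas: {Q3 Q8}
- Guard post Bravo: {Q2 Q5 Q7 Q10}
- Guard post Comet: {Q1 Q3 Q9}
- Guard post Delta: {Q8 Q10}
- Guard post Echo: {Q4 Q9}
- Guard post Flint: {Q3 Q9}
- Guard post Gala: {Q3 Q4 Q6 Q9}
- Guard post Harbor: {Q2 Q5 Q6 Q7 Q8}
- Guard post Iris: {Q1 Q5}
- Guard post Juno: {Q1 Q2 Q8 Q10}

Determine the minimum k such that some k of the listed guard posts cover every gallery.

3

Gala and Harbor and Juno together: Gala ∪ Harbor ∪ Juno = {Q1, Q2, Q3, Q4, Q5, Q6, Q7, Q8, Q9, Q10} — every gallery is covered.
No 2 of the 10 guard posts cover everything (all 45 combinations miss at least one gallery), so 3 is optimal.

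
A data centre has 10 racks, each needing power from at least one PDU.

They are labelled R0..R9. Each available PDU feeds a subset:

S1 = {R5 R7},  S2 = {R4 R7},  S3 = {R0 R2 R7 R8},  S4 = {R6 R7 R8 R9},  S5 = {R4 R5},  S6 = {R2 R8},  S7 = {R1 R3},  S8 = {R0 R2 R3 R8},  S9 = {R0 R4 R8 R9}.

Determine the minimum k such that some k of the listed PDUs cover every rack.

S4 and S5 and S7 and S8 together: S4 ∪ S5 ∪ S7 ∪ S8 = {R0, R1, R2, R3, R4, R5, R6, R7, R8, R9} — every rack is covered.
No 3 of the 9 PDUs cover everything (all 84 combinations miss at least one rack), so 4 is optimal.

4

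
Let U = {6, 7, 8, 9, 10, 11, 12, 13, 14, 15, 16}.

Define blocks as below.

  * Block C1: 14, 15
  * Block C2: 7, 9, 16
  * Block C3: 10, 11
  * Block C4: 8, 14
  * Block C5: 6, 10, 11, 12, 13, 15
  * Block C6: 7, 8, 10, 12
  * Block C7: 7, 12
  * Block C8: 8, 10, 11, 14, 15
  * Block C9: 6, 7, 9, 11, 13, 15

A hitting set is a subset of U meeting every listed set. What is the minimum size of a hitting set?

Take H = {7, 10, 14}. Each listed block contains at least one of these, so H is a hitting set of size 3.
The blocks C1, C3, C7 are pairwise disjoint, so any hitting set needs a separate element for each — at least 3. Hence 3 is optimal.

3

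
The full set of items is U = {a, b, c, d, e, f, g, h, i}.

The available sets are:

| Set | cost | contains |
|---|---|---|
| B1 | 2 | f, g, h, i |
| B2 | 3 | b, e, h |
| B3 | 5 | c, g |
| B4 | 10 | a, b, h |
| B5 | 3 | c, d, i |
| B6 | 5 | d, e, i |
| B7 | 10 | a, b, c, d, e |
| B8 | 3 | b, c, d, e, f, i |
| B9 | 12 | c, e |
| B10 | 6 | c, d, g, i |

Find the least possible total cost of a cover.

12

B1, B7 together cover every item (B1 ∪ B7 = {a, b, c, d, e, f, g, h, i}); total cost 2 + 10 = 12.
The greedy pick B1, B8, B4 costs 15; no covering selection beats 12.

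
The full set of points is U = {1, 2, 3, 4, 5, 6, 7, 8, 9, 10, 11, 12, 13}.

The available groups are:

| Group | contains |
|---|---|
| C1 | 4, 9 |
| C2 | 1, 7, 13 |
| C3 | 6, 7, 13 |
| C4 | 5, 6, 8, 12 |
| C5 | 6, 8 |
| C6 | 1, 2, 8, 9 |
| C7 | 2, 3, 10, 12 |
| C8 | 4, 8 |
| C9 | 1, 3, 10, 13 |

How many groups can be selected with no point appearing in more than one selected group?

4

C1, C2, C5, C7 are pairwise disjoint (C1={4,9}; C2={1,7,13}; C5={6,8}; C7={2,3,10,12}).
Every remaining group overlaps one of these, and no 5 of the listed groups are pairwise disjoint, so 4 is the maximum.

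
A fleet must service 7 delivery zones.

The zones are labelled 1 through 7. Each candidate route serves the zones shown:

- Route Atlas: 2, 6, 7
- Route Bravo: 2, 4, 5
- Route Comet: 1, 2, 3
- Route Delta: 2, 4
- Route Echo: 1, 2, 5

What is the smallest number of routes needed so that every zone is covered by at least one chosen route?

Take {Atlas, Bravo, Comet}. Their union is {1, 2, 3, 4, 5, 6, 7}, which is all 7 zones.
Each route has at most 3 zones, and 2·3 = 6 < 7 — so at least 3 routes are needed, and 3 is optimal.

3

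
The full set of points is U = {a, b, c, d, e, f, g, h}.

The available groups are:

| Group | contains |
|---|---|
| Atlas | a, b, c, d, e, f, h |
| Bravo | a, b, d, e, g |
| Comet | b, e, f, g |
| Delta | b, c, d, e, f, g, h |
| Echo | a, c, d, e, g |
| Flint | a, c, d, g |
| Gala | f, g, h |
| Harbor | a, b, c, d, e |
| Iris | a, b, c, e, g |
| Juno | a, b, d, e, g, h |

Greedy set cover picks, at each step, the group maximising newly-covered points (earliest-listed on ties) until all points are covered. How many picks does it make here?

Greedy: pick Atlas (covers 7 new) → pick Bravo (covers 1 new). Total picks: 2.

2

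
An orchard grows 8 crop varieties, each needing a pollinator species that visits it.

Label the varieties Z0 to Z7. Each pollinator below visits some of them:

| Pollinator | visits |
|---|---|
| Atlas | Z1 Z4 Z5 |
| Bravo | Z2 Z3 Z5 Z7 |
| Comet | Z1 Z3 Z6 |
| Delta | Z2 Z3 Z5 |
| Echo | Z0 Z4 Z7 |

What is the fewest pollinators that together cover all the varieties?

3

Take {Comet, Delta, Echo}. Their union is {Z0, Z1, Z2, Z3, Z4, Z5, Z6, Z7}, which is all 8 varieties.
Only Echo contains Z0, so Echo is forced; the remaining 5 varieties need at least 2 more pollinators (each remaining pollinator adds at most 3) — so at least 3 pollinators are needed, and 3 is optimal.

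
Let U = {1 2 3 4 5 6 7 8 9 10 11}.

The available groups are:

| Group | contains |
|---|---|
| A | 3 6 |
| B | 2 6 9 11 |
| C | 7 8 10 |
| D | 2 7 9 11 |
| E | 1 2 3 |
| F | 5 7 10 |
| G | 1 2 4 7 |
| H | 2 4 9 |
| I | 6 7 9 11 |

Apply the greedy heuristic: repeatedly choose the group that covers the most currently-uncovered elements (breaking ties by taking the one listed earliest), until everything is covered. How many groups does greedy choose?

Greedy: pick B (covers 4 new) → pick C (covers 3 new) → pick E (covers 2 new) → pick F (covers 1 new) → pick G (covers 1 new). Total picks: 5.

5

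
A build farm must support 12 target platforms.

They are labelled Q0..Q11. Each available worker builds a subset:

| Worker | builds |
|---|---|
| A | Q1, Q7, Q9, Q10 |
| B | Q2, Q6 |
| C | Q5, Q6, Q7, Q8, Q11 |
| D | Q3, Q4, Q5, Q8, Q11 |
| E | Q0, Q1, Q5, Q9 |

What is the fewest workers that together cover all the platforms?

4

A and B and D and E together: A ∪ B ∪ D ∪ E = {Q0, Q1, Q2, Q3, Q4, Q5, Q6, Q7, Q8, Q9, Q10, Q11} — every platform is covered.
No 3 of the 5 workers cover everything (all 10 combinations miss at least one platform), so 4 is optimal.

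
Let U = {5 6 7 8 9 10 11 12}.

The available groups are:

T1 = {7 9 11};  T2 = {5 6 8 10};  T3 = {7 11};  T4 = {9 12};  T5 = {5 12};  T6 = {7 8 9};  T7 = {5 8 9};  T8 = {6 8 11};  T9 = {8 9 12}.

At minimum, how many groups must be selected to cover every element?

Take {T2, T3, T4}. Their union is {5, 6, 7, 8, 9, 10, 11, 12}, which is all 8 elements.
Only T2 contains 10, so T2 is forced; the remaining 4 elements need at least 2 more groups (each remaining group adds at most 3) — so at least 3 groups are needed, and 3 is optimal.

3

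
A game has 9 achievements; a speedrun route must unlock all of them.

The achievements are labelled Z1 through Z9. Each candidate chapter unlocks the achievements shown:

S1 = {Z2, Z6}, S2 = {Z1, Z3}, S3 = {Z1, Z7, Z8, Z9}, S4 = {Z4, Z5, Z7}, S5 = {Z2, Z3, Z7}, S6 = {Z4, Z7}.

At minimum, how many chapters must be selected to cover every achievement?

4

S1 and S2 and S3 and S4 together: S1 ∪ S2 ∪ S3 ∪ S4 = {Z1, Z2, Z3, Z4, Z5, Z6, Z7, Z8, Z9} — every achievement is covered.
Only S3 contains Z8, so S3 is forced; the remaining 5 achievements need at least 3 more chapters (each remaining chapter adds at most 2) — so at least 4 chapters are needed, and 4 is optimal.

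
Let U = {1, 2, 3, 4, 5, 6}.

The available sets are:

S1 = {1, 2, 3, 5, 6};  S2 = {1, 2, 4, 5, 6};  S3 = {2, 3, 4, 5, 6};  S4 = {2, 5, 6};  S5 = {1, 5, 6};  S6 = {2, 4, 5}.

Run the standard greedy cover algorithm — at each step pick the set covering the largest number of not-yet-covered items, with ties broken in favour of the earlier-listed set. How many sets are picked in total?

Greedy: pick S1 (covers 5 new) → pick S2 (covers 1 new). Total picks: 2.

2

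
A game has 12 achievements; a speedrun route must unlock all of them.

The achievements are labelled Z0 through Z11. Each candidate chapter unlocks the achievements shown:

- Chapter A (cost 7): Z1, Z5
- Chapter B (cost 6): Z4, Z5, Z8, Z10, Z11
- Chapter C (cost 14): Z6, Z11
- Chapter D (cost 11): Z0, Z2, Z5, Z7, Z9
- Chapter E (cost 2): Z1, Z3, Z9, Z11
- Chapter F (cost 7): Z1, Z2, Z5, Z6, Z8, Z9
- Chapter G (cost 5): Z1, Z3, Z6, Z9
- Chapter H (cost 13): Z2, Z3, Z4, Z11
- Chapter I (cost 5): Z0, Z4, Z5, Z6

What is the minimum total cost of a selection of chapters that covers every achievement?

22

B, D, G together cover every achievement (B ∪ D ∪ G = {Z0, Z1, Z2, Z3, Z4, Z5, Z6, Z7, Z8, Z9, Z10, Z11}); total cost 6 + 11 + 5 = 22.
The greedy pick E, I, B, D costs 24; no covering selection beats 22.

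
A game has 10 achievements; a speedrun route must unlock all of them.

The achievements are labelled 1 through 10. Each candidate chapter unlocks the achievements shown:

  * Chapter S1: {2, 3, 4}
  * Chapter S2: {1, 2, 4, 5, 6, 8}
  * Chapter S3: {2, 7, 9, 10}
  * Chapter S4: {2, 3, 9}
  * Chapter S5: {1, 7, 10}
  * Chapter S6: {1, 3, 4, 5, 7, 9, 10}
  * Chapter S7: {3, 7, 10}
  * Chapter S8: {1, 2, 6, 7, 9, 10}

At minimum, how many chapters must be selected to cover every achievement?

2

S2 and S6 together: S2 ∪ S6 = {1, 2, 3, 4, 5, 6, 7, 8, 9, 10} — every achievement is covered.
No single chapter has all 10 achievements (the largest, S6, has 7), so 2 is optimal.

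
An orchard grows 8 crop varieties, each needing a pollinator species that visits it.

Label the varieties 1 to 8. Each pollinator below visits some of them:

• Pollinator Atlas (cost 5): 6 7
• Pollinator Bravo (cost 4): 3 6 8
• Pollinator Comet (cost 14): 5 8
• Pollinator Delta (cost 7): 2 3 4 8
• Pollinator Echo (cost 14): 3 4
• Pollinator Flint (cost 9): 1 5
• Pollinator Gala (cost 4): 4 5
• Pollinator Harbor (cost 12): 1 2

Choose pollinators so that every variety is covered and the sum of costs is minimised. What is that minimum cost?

21

Atlas, Delta, Flint together cover every variety (Atlas ∪ Delta ∪ Flint = {1, 2, 3, 4, 5, 6, 7, 8}); total cost 5 + 7 + 9 = 21.
The greedy pick Bravo, Gala, Atlas, Harbor costs 25; no covering selection beats 21.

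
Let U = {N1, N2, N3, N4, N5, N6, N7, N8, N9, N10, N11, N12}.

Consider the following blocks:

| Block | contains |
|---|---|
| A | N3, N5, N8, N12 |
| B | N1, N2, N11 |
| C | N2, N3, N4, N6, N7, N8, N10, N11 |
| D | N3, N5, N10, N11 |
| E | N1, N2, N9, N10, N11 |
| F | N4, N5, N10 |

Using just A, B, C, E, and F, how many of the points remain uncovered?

0

Union of A, B, C, E, F = {N1, N2, N3, N4, N5, N6, N7, N8, N9, N10, N11, N12} — that's every point, so 0 are uncovered.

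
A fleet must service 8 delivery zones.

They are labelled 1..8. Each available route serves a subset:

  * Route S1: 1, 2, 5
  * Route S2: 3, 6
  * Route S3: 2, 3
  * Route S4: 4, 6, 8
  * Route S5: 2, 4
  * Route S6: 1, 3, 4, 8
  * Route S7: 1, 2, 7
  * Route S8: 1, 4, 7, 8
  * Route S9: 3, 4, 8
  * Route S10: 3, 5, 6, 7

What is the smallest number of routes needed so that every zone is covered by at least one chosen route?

3

S5 and S6 and S10 together: S5 ∪ S6 ∪ S10 = {1, 2, 3, 4, 5, 6, 7, 8} — every zone is covered.
No 2 of the 10 routes cover everything (all 45 combinations miss at least one zone), so 3 is optimal.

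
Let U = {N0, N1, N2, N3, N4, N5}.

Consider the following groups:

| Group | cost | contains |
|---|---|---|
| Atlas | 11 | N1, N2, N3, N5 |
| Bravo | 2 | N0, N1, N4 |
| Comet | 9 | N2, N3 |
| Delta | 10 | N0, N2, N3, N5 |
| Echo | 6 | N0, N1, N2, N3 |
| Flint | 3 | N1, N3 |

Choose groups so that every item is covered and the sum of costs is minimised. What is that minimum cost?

Bravo, Delta together cover every item (Bravo ∪ Delta = {N0, N1, N2, N3, N4, N5}); total cost 2 + 10 = 12.
The greedy pick Bravo, Echo, Delta costs 18; no covering selection beats 12.

12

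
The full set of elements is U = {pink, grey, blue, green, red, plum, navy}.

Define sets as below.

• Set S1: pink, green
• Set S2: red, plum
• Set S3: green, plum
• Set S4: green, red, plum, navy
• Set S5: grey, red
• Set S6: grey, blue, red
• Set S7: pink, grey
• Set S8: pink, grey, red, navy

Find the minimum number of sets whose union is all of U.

3

Take {S4, S6, S8}. Their union is {pink, grey, blue, green, red, plum, navy}, which is all 7 elements.
Only S6 contains blue, so S6 is forced; the remaining 4 elements need at least 2 more sets (each remaining set adds at most 3) — so at least 3 sets are needed, and 3 is optimal.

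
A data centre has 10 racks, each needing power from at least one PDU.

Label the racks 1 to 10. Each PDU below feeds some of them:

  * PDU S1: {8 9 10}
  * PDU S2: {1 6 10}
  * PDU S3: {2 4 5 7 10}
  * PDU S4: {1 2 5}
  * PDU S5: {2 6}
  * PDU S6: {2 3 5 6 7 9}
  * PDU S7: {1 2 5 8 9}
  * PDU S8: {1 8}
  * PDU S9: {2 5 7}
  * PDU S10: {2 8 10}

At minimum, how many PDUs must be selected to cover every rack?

S3 and S6 and S7 together: S3 ∪ S6 ∪ S7 = {1, 2, 3, 4, 5, 6, 7, 8, 9, 10} — every rack is covered.
Only S6 contains 3, so S6 is forced; the remaining 4 racks need at least 2 more PDUs (each remaining PDU adds at most 2) — so at least 3 PDUs are needed, and 3 is optimal.

3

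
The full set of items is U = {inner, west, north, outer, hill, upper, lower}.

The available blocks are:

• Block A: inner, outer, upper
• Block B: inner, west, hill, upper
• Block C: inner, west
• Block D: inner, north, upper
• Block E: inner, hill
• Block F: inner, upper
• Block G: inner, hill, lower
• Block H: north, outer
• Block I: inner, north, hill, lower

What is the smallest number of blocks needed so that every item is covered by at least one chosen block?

3

Take {A, B, I}. Their union is {inner, west, north, outer, hill, upper, lower}, which is all 7 items.
No 2 of the 9 blocks cover everything (all 36 combinations miss at least one item), so 3 is optimal.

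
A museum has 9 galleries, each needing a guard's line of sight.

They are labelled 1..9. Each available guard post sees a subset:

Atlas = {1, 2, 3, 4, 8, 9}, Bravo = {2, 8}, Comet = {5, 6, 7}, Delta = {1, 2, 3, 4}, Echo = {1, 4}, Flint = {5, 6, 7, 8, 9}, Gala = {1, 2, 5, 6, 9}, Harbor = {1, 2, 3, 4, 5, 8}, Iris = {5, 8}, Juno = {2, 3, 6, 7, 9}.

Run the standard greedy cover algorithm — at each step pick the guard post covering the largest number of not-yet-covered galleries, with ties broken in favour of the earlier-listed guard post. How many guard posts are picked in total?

Greedy: pick Atlas (covers 6 new) → pick Comet (covers 3 new). Total picks: 2.

2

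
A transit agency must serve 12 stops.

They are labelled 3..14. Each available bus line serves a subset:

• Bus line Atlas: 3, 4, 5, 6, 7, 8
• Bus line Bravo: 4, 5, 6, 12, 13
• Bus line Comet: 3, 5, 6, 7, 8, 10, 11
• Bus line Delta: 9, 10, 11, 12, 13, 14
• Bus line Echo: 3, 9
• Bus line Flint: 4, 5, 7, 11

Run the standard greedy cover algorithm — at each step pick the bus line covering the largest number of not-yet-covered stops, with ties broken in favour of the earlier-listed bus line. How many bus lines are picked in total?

Greedy: pick Comet (covers 7 new) → pick Delta (covers 4 new) → pick Atlas (covers 1 new). Total picks: 3.
(The true minimum cover uses only 2 bus lines, so greedy is not optimal here.)

3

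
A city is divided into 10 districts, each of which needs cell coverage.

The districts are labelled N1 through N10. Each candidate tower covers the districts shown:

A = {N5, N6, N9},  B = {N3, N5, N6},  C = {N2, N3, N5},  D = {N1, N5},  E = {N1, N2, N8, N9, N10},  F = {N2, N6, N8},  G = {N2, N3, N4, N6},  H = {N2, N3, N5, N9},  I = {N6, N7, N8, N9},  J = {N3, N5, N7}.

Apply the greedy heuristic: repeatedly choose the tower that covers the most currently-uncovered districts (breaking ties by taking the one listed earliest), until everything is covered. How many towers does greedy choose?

Greedy: pick E (covers 5 new) → pick B (covers 3 new) → pick G (covers 1 new) → pick I (covers 1 new). Total picks: 4.
(The true minimum cover uses only 3 towers, so greedy is not optimal here.)

4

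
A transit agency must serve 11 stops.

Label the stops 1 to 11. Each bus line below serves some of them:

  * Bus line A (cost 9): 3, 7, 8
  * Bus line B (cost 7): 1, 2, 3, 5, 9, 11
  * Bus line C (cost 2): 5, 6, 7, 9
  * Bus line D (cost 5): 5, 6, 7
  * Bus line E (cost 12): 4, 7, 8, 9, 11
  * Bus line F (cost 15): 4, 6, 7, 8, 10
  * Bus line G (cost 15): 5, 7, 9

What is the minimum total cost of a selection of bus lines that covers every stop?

22

B, F together cover every stop (B ∪ F = {1, 2, 3, 4, 5, 6, 7, 8, 9, 10, 11}); total cost 7 + 15 = 22.
The greedy pick C, B, F costs 24; no covering selection beats 22.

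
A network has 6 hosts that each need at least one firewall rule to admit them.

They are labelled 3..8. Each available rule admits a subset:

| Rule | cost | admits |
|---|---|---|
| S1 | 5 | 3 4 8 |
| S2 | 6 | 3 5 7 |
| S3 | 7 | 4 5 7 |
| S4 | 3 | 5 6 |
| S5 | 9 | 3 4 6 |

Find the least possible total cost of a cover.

S1, S2, S4 together cover every host (S1 ∪ S2 ∪ S4 = {3, 4, 5, 6, 7, 8}); total cost 5 + 6 + 3 = 14.
No covering selection has total cost below 14.

14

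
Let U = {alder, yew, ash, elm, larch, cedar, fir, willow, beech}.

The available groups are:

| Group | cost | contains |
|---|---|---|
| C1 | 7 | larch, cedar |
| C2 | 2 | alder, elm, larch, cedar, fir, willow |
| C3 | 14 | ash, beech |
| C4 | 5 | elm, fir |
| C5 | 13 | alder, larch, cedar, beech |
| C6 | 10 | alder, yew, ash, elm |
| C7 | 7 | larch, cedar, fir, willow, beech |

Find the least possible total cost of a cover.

17

C6, C7 together cover every item (C6 ∪ C7 = {alder, yew, ash, elm, larch, cedar, fir, willow, beech}); total cost 10 + 7 = 17.
The greedy pick C2, C6, C7 costs 19; no covering selection beats 17.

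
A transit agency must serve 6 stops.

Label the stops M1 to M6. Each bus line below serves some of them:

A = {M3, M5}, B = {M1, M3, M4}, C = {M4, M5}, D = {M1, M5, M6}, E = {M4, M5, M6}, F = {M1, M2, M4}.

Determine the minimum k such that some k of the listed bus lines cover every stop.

3

B and E and F together: B ∪ E ∪ F = {M1, M2, M3, M4, M5, M6} — every stop is covered.
Only F contains M2, so F is forced; the remaining 3 stops need at least 2 more bus lines (each remaining bus line adds at most 2) — so at least 3 bus lines are needed, and 3 is optimal.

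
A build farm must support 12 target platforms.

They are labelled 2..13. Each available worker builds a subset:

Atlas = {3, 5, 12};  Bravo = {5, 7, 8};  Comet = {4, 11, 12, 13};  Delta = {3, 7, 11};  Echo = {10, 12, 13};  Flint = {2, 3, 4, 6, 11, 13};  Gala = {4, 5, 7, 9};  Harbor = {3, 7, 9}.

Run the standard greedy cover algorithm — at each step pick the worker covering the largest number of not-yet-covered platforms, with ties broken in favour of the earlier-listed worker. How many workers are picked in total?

4

Greedy: pick Flint (covers 6 new) → pick Bravo (covers 3 new) → pick Echo (covers 2 new) → pick Gala (covers 1 new). Total picks: 4.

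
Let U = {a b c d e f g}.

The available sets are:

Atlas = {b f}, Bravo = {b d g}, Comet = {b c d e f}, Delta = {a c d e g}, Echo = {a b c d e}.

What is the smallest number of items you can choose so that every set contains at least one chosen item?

The 2 items {b, d} hit every set.
The sets Atlas, Delta are pairwise disjoint, so any hitting set needs a separate item for each — at least 2. Hence 2 is optimal.

2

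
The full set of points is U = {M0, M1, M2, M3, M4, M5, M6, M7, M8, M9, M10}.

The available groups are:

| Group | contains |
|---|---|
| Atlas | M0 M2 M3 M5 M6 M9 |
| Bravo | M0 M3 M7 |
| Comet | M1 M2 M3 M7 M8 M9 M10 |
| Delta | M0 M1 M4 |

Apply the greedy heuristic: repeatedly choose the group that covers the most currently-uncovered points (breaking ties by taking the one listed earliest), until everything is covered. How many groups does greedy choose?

Greedy: pick Comet (covers 7 new) → pick Atlas (covers 3 new) → pick Delta (covers 1 new). Total picks: 3.

3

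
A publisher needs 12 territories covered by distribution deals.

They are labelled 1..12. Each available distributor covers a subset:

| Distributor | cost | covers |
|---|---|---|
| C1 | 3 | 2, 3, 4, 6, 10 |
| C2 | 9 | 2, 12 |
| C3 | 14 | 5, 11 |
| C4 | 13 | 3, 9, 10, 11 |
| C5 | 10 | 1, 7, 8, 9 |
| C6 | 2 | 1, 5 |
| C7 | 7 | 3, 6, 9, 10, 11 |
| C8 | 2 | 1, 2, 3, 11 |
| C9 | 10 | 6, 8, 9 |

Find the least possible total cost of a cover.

26

C1, C2, C5, C6, C8 together cover every territory (C1 ∪ C2 ∪ C5 ∪ C6 ∪ C8 = {1, 2, 3, 4, 5, 6, 7, 8, 9, 10, 11, 12}); total cost 3 + 9 + 10 + 2 + 2 = 26.
No covering selection has total cost below 26.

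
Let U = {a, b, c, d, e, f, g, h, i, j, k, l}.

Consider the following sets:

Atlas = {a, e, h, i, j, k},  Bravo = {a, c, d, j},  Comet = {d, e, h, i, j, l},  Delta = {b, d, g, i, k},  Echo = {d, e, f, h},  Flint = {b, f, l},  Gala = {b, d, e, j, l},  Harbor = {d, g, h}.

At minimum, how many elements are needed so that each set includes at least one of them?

T = {f, g, j} meets every set (each contains at least one member of T), and |T| = 3.
No choice of 2 elements meets every set, so 3 is the minimum.

3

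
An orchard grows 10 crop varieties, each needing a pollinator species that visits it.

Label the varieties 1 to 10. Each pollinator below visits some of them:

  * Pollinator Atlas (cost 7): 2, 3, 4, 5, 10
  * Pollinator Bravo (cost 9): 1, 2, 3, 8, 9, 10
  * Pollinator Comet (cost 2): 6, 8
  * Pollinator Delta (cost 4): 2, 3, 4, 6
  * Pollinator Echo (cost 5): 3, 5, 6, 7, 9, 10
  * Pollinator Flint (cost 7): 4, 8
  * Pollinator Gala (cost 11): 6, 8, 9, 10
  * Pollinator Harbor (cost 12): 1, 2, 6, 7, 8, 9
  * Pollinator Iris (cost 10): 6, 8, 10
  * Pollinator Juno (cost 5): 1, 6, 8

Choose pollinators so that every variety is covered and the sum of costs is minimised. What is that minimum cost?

14

Delta, Echo, Juno together cover every variety (Delta ∪ Echo ∪ Juno = {1, 2, 3, 4, 5, 6, 7, 8, 9, 10}); total cost 4 + 5 + 5 = 14.
The greedy pick Echo, Comet, Delta, Juno costs 16; no covering selection beats 14.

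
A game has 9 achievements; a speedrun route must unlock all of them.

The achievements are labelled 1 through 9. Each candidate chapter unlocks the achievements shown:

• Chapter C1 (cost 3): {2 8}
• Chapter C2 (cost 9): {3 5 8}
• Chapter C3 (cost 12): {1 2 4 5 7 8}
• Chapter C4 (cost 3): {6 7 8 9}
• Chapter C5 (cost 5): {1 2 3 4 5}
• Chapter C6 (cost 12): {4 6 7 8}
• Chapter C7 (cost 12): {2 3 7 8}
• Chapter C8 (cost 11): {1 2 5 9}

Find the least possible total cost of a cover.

C4, C5 together cover every achievement (C4 ∪ C5 = {1, 2, 3, 4, 5, 6, 7, 8, 9}); total cost 3 + 5 = 8.
No covering selection has total cost below 8.

8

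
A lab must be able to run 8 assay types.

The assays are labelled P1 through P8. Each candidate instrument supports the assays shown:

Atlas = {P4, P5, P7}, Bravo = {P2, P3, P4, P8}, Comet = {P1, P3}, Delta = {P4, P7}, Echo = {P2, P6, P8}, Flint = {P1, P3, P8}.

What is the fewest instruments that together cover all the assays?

3

Take {Atlas, Echo, Flint}. Their union is {P1, P2, P3, P4, P5, P6, P7, P8}, which is all 8 assays.
Only Atlas contains P5, so Atlas is forced; the remaining 5 assays need at least 2 more instruments (each remaining instrument adds at most 3) — so at least 3 instruments are needed, and 3 is optimal.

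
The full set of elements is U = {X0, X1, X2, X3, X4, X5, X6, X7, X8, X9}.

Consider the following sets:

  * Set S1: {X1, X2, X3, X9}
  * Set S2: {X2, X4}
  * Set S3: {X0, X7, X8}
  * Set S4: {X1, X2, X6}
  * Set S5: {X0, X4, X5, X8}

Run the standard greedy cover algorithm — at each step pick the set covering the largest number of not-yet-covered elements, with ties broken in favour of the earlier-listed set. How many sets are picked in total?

Greedy: pick S1 (covers 4 new) → pick S5 (covers 4 new) → pick S3 (covers 1 new) → pick S4 (covers 1 new). Total picks: 4.

4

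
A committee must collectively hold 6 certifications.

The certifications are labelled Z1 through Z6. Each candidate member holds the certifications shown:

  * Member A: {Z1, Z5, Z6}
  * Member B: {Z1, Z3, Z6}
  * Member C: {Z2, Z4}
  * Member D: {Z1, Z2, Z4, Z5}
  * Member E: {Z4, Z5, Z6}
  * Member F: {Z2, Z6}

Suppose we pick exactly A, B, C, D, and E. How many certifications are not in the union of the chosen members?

0

Union of A, B, C, D, E = {Z1, Z2, Z3, Z4, Z5, Z6} — that's every certification, so 0 are uncovered.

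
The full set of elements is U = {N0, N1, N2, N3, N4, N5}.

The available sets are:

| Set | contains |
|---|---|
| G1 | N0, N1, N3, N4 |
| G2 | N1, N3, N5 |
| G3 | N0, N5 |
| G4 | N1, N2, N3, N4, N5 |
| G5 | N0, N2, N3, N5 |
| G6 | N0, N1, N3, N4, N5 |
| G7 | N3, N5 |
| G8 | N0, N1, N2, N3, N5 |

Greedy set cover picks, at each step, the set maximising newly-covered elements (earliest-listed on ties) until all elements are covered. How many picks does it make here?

2

Greedy: pick G4 (covers 5 new) → pick G1 (covers 1 new). Total picks: 2.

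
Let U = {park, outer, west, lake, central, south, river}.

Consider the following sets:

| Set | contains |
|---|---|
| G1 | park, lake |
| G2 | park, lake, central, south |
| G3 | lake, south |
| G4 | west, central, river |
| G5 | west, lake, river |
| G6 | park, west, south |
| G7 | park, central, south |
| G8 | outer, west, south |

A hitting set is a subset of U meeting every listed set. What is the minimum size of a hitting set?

3

Take H = {lake, south, river}. Each listed set contains at least one of these, so H is a hitting set of size 3.
No choice of 2 items meets every set, so 3 is the minimum.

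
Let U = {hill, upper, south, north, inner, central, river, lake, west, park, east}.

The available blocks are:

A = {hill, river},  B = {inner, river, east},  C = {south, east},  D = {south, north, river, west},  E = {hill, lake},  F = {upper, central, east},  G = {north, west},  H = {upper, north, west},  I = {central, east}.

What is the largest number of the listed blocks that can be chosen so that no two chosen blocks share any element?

3

C, E, H are pairwise disjoint (C={south,east}; E={hill,lake}; H={upper,north,west}).
Every remaining block overlaps one of these, and no 4 of the listed blocks are pairwise disjoint, so 3 is the maximum.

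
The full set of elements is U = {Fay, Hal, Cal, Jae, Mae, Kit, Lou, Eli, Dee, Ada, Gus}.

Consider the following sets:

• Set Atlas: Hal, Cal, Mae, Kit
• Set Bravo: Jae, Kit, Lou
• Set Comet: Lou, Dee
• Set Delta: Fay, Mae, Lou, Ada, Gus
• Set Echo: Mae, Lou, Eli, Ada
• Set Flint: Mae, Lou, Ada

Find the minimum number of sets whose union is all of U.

5

Atlas and Bravo and Comet and Delta and Echo together: Atlas ∪ Bravo ∪ Comet ∪ Delta ∪ Echo = {Fay, Hal, Cal, Jae, Mae, Kit, Lou, Eli, Dee, Ada, Gus} — every element is covered.
No 4 of the 6 sets cover everything (all 15 combinations miss at least one element), so 5 is optimal.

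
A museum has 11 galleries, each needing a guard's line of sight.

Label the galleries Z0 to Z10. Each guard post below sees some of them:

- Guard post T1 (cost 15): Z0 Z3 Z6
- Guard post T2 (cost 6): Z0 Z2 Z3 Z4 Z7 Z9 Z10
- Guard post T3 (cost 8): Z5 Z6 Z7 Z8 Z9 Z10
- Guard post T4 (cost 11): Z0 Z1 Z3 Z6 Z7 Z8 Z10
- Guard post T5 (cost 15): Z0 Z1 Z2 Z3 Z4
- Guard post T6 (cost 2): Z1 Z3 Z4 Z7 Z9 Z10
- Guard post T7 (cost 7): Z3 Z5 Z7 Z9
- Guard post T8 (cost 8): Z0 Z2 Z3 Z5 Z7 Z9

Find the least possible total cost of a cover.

16

T2, T3, T6 together cover every gallery (T2 ∪ T3 ∪ T6 = {Z0, Z1, Z2, Z3, Z4, Z5, Z6, Z7, Z8, Z9, Z10}); total cost 6 + 8 + 2 = 16.
No covering selection has total cost below 16.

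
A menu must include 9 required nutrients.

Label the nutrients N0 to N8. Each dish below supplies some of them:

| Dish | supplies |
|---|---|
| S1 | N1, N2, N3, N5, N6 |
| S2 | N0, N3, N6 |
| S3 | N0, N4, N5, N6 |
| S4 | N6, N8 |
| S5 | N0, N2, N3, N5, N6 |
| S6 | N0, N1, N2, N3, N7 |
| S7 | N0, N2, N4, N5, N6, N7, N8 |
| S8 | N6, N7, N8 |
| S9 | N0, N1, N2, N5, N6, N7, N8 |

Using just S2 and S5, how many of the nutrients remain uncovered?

Union of S2, S5 = {N0, N2, N3, N5, N6}.
Not covered: N1, N4, N7, N8 — 4 nutrients.

4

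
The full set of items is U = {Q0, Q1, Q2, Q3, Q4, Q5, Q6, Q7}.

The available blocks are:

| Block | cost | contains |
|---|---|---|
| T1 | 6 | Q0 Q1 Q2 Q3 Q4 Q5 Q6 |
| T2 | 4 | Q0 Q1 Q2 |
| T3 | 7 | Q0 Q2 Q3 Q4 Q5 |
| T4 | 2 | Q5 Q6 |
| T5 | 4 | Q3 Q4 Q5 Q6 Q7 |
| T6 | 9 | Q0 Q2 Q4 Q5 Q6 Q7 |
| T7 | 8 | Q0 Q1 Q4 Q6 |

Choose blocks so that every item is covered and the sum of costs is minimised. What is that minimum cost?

8

T2, T5 together cover every item (T2 ∪ T5 = {Q0, Q1, Q2, Q3, Q4, Q5, Q6, Q7}); total cost 4 + 4 = 8.
No covering selection has total cost below 8.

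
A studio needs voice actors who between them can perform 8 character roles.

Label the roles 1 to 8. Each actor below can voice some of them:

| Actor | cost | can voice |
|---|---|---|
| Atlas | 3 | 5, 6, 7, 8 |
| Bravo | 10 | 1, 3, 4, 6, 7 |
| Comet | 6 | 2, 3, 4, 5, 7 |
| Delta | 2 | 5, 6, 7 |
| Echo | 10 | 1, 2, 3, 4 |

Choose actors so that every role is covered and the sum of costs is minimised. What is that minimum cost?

13

Atlas, Echo together cover every role (Atlas ∪ Echo = {1, 2, 3, 4, 5, 6, 7, 8}); total cost 3 + 10 = 13.
The greedy pick Delta, Comet, Atlas, Bravo costs 21; no covering selection beats 13.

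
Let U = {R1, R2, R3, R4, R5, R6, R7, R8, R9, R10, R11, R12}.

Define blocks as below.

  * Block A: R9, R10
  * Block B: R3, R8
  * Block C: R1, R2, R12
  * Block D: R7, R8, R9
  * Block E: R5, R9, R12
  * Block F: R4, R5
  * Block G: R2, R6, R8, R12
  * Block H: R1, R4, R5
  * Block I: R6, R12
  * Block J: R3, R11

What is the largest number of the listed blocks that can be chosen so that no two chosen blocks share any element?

A, B, C, F are pairwise disjoint (A={R9,R10}; B={R3,R8}; C={R1,R2,R12}; F={R4,R5}).
Every remaining block overlaps one of these, and no 5 of the listed blocks are pairwise disjoint, so 4 is the maximum.

4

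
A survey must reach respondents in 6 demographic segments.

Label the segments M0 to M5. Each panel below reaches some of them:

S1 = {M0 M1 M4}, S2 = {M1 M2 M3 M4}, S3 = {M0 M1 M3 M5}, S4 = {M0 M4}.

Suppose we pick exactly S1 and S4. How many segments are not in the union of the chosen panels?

3

Union of S1, S4 = {M0, M1, M4}.
Not covered: M2, M3, M5 — 3 segments.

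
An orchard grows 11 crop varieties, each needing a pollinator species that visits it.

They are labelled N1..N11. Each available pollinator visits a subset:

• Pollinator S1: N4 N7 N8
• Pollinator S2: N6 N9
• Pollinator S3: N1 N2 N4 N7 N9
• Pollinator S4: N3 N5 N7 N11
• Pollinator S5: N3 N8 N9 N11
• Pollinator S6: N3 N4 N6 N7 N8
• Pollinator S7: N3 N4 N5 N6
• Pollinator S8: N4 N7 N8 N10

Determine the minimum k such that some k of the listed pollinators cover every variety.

4

S2 and S3 and S4 and S8 together: S2 ∪ S3 ∪ S4 ∪ S8 = {N1, N2, N3, N4, N5, N6, N7, N8, N9, N10, N11} — every variety is covered.
Only S8 contains N10, so S8 is forced; the remaining 7 varieties need at least 3 more pollinators (each remaining pollinator adds at most 3) — so at least 4 pollinators are needed, and 4 is optimal.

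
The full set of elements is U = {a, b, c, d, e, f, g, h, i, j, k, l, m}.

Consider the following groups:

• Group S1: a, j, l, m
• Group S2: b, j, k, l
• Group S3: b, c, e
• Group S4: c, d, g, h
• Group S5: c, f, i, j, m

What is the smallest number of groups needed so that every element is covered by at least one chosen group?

5

S1, S2, S3, S4, and S5 cover everything between them: the union {a, b, c, d, e, f, g, h, i, j, k, l, m} is all of U.
No 4 of the 5 groups cover everything (all 5 combinations miss at least one element), so 5 is optimal.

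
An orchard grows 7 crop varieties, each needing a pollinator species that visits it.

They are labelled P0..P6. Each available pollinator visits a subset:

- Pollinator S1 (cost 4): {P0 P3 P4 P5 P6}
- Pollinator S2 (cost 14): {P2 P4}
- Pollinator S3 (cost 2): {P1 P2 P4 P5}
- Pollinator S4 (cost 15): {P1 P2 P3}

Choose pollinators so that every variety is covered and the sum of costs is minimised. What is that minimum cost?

6

S1, S3 together cover every variety (S1 ∪ S3 = {P0, P1, P2, P3, P4, P5, P6}); total cost 4 + 2 = 6.
No covering selection has total cost below 6.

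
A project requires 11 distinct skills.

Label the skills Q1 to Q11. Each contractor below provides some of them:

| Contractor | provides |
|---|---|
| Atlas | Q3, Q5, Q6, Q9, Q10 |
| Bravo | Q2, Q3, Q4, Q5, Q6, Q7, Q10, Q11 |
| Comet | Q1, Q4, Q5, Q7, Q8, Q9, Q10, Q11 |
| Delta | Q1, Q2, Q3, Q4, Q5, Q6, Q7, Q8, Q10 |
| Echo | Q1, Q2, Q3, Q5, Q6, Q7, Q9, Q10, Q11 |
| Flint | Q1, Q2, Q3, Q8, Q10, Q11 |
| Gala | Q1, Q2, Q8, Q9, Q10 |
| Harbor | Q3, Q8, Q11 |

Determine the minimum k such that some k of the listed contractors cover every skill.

2

Take {Comet, Delta}. Their union is {Q1, Q2, Q3, Q4, Q5, Q6, Q7, Q8, Q9, Q10, Q11}, which is all 11 skills.
No single contractor has all 11 skills (the largest, Delta, has 9), so 2 is optimal.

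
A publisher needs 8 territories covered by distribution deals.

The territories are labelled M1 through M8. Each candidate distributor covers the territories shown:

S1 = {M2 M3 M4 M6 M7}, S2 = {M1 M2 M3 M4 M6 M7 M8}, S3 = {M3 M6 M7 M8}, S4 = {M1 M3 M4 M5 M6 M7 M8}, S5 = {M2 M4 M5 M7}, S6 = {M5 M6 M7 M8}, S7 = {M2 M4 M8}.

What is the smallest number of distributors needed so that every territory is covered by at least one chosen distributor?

S1 and S4 together: S1 ∪ S4 = {M1, M2, M3, M4, M5, M6, M7, M8} — every territory is covered.
No single distributor has all 8 territories (the largest, S2, has 7), so 2 is optimal.

2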